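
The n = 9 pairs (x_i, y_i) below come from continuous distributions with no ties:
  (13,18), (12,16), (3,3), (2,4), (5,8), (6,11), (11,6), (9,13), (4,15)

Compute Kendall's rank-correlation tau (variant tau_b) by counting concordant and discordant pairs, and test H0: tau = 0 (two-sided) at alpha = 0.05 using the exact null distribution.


Step 1: Enumerate the 36 unordered pairs (i,j) with i<j and classify each by sign(x_j-x_i) * sign(y_j-y_i).
  (1,2):dx=-1,dy=-2->C; (1,3):dx=-10,dy=-15->C; (1,4):dx=-11,dy=-14->C; (1,5):dx=-8,dy=-10->C
  (1,6):dx=-7,dy=-7->C; (1,7):dx=-2,dy=-12->C; (1,8):dx=-4,dy=-5->C; (1,9):dx=-9,dy=-3->C
  (2,3):dx=-9,dy=-13->C; (2,4):dx=-10,dy=-12->C; (2,5):dx=-7,dy=-8->C; (2,6):dx=-6,dy=-5->C
  (2,7):dx=-1,dy=-10->C; (2,8):dx=-3,dy=-3->C; (2,9):dx=-8,dy=-1->C; (3,4):dx=-1,dy=+1->D
  (3,5):dx=+2,dy=+5->C; (3,6):dx=+3,dy=+8->C; (3,7):dx=+8,dy=+3->C; (3,8):dx=+6,dy=+10->C
  (3,9):dx=+1,dy=+12->C; (4,5):dx=+3,dy=+4->C; (4,6):dx=+4,dy=+7->C; (4,7):dx=+9,dy=+2->C
  (4,8):dx=+7,dy=+9->C; (4,9):dx=+2,dy=+11->C; (5,6):dx=+1,dy=+3->C; (5,7):dx=+6,dy=-2->D
  (5,8):dx=+4,dy=+5->C; (5,9):dx=-1,dy=+7->D; (6,7):dx=+5,dy=-5->D; (6,8):dx=+3,dy=+2->C
  (6,9):dx=-2,dy=+4->D; (7,8):dx=-2,dy=+7->D; (7,9):dx=-7,dy=+9->D; (8,9):dx=-5,dy=+2->D
Step 2: C = 28, D = 8, total pairs = 36.
Step 3: tau = (C - D)/(n(n-1)/2) = (28 - 8)/36 = 0.555556.
Step 4: Exact two-sided p-value (enumerate n! = 362880 permutations of y under H0): p = 0.044615.
Step 5: alpha = 0.05. reject H0.

tau_b = 0.5556 (C=28, D=8), p = 0.044615, reject H0.


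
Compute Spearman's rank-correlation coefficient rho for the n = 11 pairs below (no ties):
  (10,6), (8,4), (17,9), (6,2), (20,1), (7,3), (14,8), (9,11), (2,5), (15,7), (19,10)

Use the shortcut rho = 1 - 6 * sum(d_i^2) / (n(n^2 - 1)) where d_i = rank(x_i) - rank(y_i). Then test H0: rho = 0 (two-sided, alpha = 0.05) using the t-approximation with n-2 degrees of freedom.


Step 1: Rank x and y separately (midranks; no ties here).
rank(x): 10->6, 8->4, 17->9, 6->2, 20->11, 7->3, 14->7, 9->5, 2->1, 15->8, 19->10
rank(y): 6->6, 4->4, 9->9, 2->2, 1->1, 3->3, 8->8, 11->11, 5->5, 7->7, 10->10
Step 2: d_i = R_x(i) - R_y(i); compute d_i^2.
  (6-6)^2=0, (4-4)^2=0, (9-9)^2=0, (2-2)^2=0, (11-1)^2=100, (3-3)^2=0, (7-8)^2=1, (5-11)^2=36, (1-5)^2=16, (8-7)^2=1, (10-10)^2=0
sum(d^2) = 154.
Step 3: rho = 1 - 6*154 / (11*(11^2 - 1)) = 1 - 924/1320 = 0.300000.
Step 4: Under H0, t = rho * sqrt((n-2)/(1-rho^2)) = 0.9435 ~ t(9).
Step 5: Two-sided p-value from the t-distribution with 9 df = 0.370083.
Step 6: alpha = 0.05. fail to reject H0.

rho = 0.3000, p = 0.370083, fail to reject H0 at alpha = 0.05.


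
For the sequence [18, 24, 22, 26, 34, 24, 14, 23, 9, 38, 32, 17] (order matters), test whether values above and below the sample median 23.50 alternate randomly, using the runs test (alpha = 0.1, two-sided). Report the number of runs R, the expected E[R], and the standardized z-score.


Step 1: Compute median = 23.50; label A = above, B = below.
Labels in order: BABAAABBBAAB  (n_A = 6, n_B = 6)
Step 2: Count runs R = 7.
Step 3: Under H0 (random ordering), E[R] = 2*n_A*n_B/(n_A+n_B) + 1 = 2*6*6/12 + 1 = 7.0000.
        Var[R] = 2*n_A*n_B*(2*n_A*n_B - n_A - n_B) / ((n_A+n_B)^2 * (n_A+n_B-1)) = 4320/1584 = 2.7273.
        SD[R] = 1.6514.
Step 4: R = E[R], so z = 0 with no continuity correction.
Step 5: Two-sided p-value via normal approximation = 2*(1 - Phi(|z|)) = 1.000000.
Step 6: alpha = 0.1. fail to reject H0.

R = 7, z = 0.0000, p = 1.000000, fail to reject H0.


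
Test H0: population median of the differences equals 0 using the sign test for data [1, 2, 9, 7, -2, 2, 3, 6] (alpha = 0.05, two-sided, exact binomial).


Step 1: Discard zero differences. Original n = 8; n_eff = number of nonzero differences = 8.
Nonzero differences (with sign): +1, +2, +9, +7, -2, +2, +3, +6
Step 2: Count signs: positive = 7, negative = 1.
Step 3: Under H0: P(positive) = 0.5, so the number of positives S ~ Bin(8, 0.5).
Step 4: Two-sided exact p-value = sum of Bin(8,0.5) probabilities at or below the observed probability = 0.070312.
Step 5: alpha = 0.05. fail to reject H0.

n_eff = 8, pos = 7, neg = 1, p = 0.070312, fail to reject H0.


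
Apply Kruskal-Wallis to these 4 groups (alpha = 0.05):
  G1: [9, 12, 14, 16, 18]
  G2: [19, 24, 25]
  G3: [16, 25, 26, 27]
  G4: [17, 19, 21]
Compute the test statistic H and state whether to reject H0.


Step 1: Combine all N = 15 observations and assign midranks.
sorted (value, group, rank): (9,G1,1), (12,G1,2), (14,G1,3), (16,G1,4.5), (16,G3,4.5), (17,G4,6), (18,G1,7), (19,G2,8.5), (19,G4,8.5), (21,G4,10), (24,G2,11), (25,G2,12.5), (25,G3,12.5), (26,G3,14), (27,G3,15)
Step 2: Sum ranks within each group.
R_1 = 17.5 (n_1 = 5)
R_2 = 32 (n_2 = 3)
R_3 = 46 (n_3 = 4)
R_4 = 24.5 (n_4 = 3)
Step 3: H = 12/(N(N+1)) * sum(R_i^2/n_i) - 3(N+1)
     = 12/(15*16) * (17.5^2/5 + 32^2/3 + 46^2/4 + 24.5^2/3) - 3*16
     = 0.050000 * 1131.67 - 48
     = 8.583333.
Step 4: Ties present; correction factor C = 1 - 18/(15^3 - 15) = 0.994643. Corrected H = 8.583333 / 0.994643 = 8.629563.
Step 5: Under H0, H ~ chi^2(3); p-value = 0.034644.
Step 6: alpha = 0.05. reject H0.

H = 8.6296, df = 3, p = 0.034644, reject H0.


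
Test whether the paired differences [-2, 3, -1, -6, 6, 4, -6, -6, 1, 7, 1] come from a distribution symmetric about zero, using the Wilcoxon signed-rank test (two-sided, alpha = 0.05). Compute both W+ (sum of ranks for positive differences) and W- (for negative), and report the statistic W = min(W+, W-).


Step 1: Drop any zero differences (none here) and take |d_i|.
|d| = [2, 3, 1, 6, 6, 4, 6, 6, 1, 7, 1]
Step 2: Midrank |d_i| (ties get averaged ranks).
ranks: |2|->4, |3|->5, |1|->2, |6|->8.5, |6|->8.5, |4|->6, |6|->8.5, |6|->8.5, |1|->2, |7|->11, |1|->2
Step 3: Attach original signs; sum ranks with positive sign and with negative sign.
W+ = 5 + 8.5 + 6 + 2 + 11 + 2 = 34.5
W- = 4 + 2 + 8.5 + 8.5 + 8.5 = 31.5
(Check: W+ + W- = 66 should equal n(n+1)/2 = 66.)
Step 4: Test statistic W = min(W+, W-) = 31.5.
Step 5: Ties in |d|, so use the tie-corrected normal approximation.
        E[W] = n(n+1)/4 = 11*12/4 = 33.
        Tie groups: |d|=1 (t=3), |d|=6 (t=4); sum(t^3 - t) = 84.
        Var[W] = n(n+1)(2n+1)/24 - sum(t^3-t)/48 = 3036/24 - 84/48 = 124.75.
        z = (W - E[W]) / sqrt(Var[W]) = (31.5 - 33) / 11.1692 = -0.1343.
        Two-sided p = 2*Phi(z) = 0.893167.
Step 6: alpha = 0.05. fail to reject H0.

W+ = 34.5, W- = 31.5, W = min = 31.5, p = 0.893167, fail to reject H0.


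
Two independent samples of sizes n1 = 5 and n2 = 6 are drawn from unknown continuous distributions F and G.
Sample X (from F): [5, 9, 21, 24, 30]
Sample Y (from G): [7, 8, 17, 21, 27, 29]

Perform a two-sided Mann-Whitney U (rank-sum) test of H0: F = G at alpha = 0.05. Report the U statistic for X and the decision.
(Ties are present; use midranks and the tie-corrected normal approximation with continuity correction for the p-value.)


Step 1: Combine and sort all 11 observations; assign midranks.
sorted (value, group): (5,X), (7,Y), (8,Y), (9,X), (17,Y), (21,X), (21,Y), (24,X), (27,Y), (29,Y), (30,X)
ranks: 5->1, 7->2, 8->3, 9->4, 17->5, 21->6.5, 21->6.5, 24->8, 27->9, 29->10, 30->11
Step 2: Rank sum for X: R1 = 1 + 4 + 6.5 + 8 + 11 = 30.5.
Step 3: U_X = R1 - n1(n1+1)/2 = 30.5 - 5*6/2 = 30.5 - 15 = 15.5.
       U_Y = n1*n2 - U_X = 30 - 15.5 = 14.5.
Step 4: Ties are present, so use the tie-corrected normal approximation (with continuity correction) for the p-value.
Step 5: p-value = 1.000000; compare to alpha = 0.05. fail to reject H0.

U_X = 15.5, p = 1.000000, fail to reject H0 at alpha = 0.05.


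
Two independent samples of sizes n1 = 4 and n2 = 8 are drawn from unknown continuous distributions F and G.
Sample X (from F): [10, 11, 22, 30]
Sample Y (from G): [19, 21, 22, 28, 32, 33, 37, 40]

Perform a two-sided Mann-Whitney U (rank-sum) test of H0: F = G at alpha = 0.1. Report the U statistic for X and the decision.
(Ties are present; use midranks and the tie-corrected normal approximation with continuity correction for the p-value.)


Step 1: Combine and sort all 12 observations; assign midranks.
sorted (value, group): (10,X), (11,X), (19,Y), (21,Y), (22,X), (22,Y), (28,Y), (30,X), (32,Y), (33,Y), (37,Y), (40,Y)
ranks: 10->1, 11->2, 19->3, 21->4, 22->5.5, 22->5.5, 28->7, 30->8, 32->9, 33->10, 37->11, 40->12
Step 2: Rank sum for X: R1 = 1 + 2 + 5.5 + 8 = 16.5.
Step 3: U_X = R1 - n1(n1+1)/2 = 16.5 - 4*5/2 = 16.5 - 10 = 6.5.
       U_Y = n1*n2 - U_X = 32 - 6.5 = 25.5.
Step 4: Ties are present, so use the tie-corrected normal approximation (with continuity correction) for the p-value.
Step 5: p-value = 0.125707; compare to alpha = 0.1. fail to reject H0.

U_X = 6.5, p = 0.125707, fail to reject H0 at alpha = 0.1.


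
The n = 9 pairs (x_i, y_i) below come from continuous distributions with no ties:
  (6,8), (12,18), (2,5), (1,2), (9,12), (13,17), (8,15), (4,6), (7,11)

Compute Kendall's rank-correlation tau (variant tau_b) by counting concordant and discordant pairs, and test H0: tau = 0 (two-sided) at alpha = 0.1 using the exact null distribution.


Step 1: Enumerate the 36 unordered pairs (i,j) with i<j and classify each by sign(x_j-x_i) * sign(y_j-y_i).
  (1,2):dx=+6,dy=+10->C; (1,3):dx=-4,dy=-3->C; (1,4):dx=-5,dy=-6->C; (1,5):dx=+3,dy=+4->C
  (1,6):dx=+7,dy=+9->C; (1,7):dx=+2,dy=+7->C; (1,8):dx=-2,dy=-2->C; (1,9):dx=+1,dy=+3->C
  (2,3):dx=-10,dy=-13->C; (2,4):dx=-11,dy=-16->C; (2,5):dx=-3,dy=-6->C; (2,6):dx=+1,dy=-1->D
  (2,7):dx=-4,dy=-3->C; (2,8):dx=-8,dy=-12->C; (2,9):dx=-5,dy=-7->C; (3,4):dx=-1,dy=-3->C
  (3,5):dx=+7,dy=+7->C; (3,6):dx=+11,dy=+12->C; (3,7):dx=+6,dy=+10->C; (3,8):dx=+2,dy=+1->C
  (3,9):dx=+5,dy=+6->C; (4,5):dx=+8,dy=+10->C; (4,6):dx=+12,dy=+15->C; (4,7):dx=+7,dy=+13->C
  (4,8):dx=+3,dy=+4->C; (4,9):dx=+6,dy=+9->C; (5,6):dx=+4,dy=+5->C; (5,7):dx=-1,dy=+3->D
  (5,8):dx=-5,dy=-6->C; (5,9):dx=-2,dy=-1->C; (6,7):dx=-5,dy=-2->C; (6,8):dx=-9,dy=-11->C
  (6,9):dx=-6,dy=-6->C; (7,8):dx=-4,dy=-9->C; (7,9):dx=-1,dy=-4->C; (8,9):dx=+3,dy=+5->C
Step 2: C = 34, D = 2, total pairs = 36.
Step 3: tau = (C - D)/(n(n-1)/2) = (34 - 2)/36 = 0.888889.
Step 4: Exact two-sided p-value (enumerate n! = 362880 permutations of y under H0): p = 0.000243.
Step 5: alpha = 0.1. reject H0.

tau_b = 0.8889 (C=34, D=2), p = 0.000243, reject H0.


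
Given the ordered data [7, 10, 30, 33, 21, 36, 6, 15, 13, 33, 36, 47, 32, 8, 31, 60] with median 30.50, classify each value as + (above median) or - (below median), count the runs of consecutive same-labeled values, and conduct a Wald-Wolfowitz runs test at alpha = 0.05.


Step 1: Compute median = 30.50; label A = above, B = below.
Labels in order: BBBABABBBAAAABAA  (n_A = 8, n_B = 8)
Step 2: Count runs R = 8.
Step 3: Under H0 (random ordering), E[R] = 2*n_A*n_B/(n_A+n_B) + 1 = 2*8*8/16 + 1 = 9.0000.
        Var[R] = 2*n_A*n_B*(2*n_A*n_B - n_A - n_B) / ((n_A+n_B)^2 * (n_A+n_B-1)) = 14336/3840 = 3.7333.
        SD[R] = 1.9322.
Step 4: Continuity-corrected z = (R + 0.5 - E[R]) / SD[R] = (8 + 0.5 - 9.0000) / 1.9322 = -0.2588.
Step 5: Two-sided p-value via normal approximation = 2*(1 - Phi(|z|)) = 0.795809.
Step 6: alpha = 0.05. fail to reject H0.

R = 8, z = -0.2588, p = 0.795809, fail to reject H0.


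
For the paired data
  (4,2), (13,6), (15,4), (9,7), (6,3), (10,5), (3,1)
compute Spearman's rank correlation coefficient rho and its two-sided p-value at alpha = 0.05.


Step 1: Rank x and y separately (midranks; no ties here).
rank(x): 4->2, 13->6, 15->7, 9->4, 6->3, 10->5, 3->1
rank(y): 2->2, 6->6, 4->4, 7->7, 3->3, 5->5, 1->1
Step 2: d_i = R_x(i) - R_y(i); compute d_i^2.
  (2-2)^2=0, (6-6)^2=0, (7-4)^2=9, (4-7)^2=9, (3-3)^2=0, (5-5)^2=0, (1-1)^2=0
sum(d^2) = 18.
Step 3: rho = 1 - 6*18 / (7*(7^2 - 1)) = 1 - 108/336 = 0.678571.
Step 4: Under H0, t = rho * sqrt((n-2)/(1-rho^2)) = 2.0657 ~ t(5).
Step 5: Two-sided p-value from the t-distribution with 5 df = 0.093750.
Step 6: alpha = 0.05. fail to reject H0.

rho = 0.6786, p = 0.093750, fail to reject H0 at alpha = 0.05.


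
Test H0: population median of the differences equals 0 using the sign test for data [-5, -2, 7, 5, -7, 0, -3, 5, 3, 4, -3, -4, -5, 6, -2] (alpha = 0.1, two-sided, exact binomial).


Step 1: Discard zero differences. Original n = 15; n_eff = number of nonzero differences = 14.
Nonzero differences (with sign): -5, -2, +7, +5, -7, -3, +5, +3, +4, -3, -4, -5, +6, -2
Step 2: Count signs: positive = 6, negative = 8.
Step 3: Under H0: P(positive) = 0.5, so the number of positives S ~ Bin(14, 0.5).
Step 4: Two-sided exact p-value = sum of Bin(14,0.5) probabilities at or below the observed probability = 0.790527.
Step 5: alpha = 0.1. fail to reject H0.

n_eff = 14, pos = 6, neg = 8, p = 0.790527, fail to reject H0.


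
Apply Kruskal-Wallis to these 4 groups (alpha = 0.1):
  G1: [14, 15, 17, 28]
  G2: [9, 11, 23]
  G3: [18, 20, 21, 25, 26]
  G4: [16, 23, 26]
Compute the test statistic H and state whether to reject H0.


Step 1: Combine all N = 15 observations and assign midranks.
sorted (value, group, rank): (9,G2,1), (11,G2,2), (14,G1,3), (15,G1,4), (16,G4,5), (17,G1,6), (18,G3,7), (20,G3,8), (21,G3,9), (23,G2,10.5), (23,G4,10.5), (25,G3,12), (26,G3,13.5), (26,G4,13.5), (28,G1,15)
Step 2: Sum ranks within each group.
R_1 = 28 (n_1 = 4)
R_2 = 13.5 (n_2 = 3)
R_3 = 49.5 (n_3 = 5)
R_4 = 29 (n_4 = 3)
Step 3: H = 12/(N(N+1)) * sum(R_i^2/n_i) - 3(N+1)
     = 12/(15*16) * (28^2/4 + 13.5^2/3 + 49.5^2/5 + 29^2/3) - 3*16
     = 0.050000 * 1027.13 - 48
     = 3.356667.
Step 4: Ties present; correction factor C = 1 - 12/(15^3 - 15) = 0.996429. Corrected H = 3.356667 / 0.996429 = 3.368698.
Step 5: Under H0, H ~ chi^2(3); p-value = 0.338195.
Step 6: alpha = 0.1. fail to reject H0.

H = 3.3687, df = 3, p = 0.338195, fail to reject H0.


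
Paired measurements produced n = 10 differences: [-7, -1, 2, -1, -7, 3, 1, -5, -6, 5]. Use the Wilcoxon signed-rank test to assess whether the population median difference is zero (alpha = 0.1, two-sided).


Step 1: Drop any zero differences (none here) and take |d_i|.
|d| = [7, 1, 2, 1, 7, 3, 1, 5, 6, 5]
Step 2: Midrank |d_i| (ties get averaged ranks).
ranks: |7|->9.5, |1|->2, |2|->4, |1|->2, |7|->9.5, |3|->5, |1|->2, |5|->6.5, |6|->8, |5|->6.5
Step 3: Attach original signs; sum ranks with positive sign and with negative sign.
W+ = 4 + 5 + 2 + 6.5 = 17.5
W- = 9.5 + 2 + 2 + 9.5 + 6.5 + 8 = 37.5
(Check: W+ + W- = 55 should equal n(n+1)/2 = 55.)
Step 4: Test statistic W = min(W+, W-) = 17.5.
Step 5: Ties in |d|, so use the tie-corrected normal approximation.
        E[W] = n(n+1)/4 = 10*11/4 = 27.5.
        Tie groups: |d|=1 (t=3), |d|=5 (t=2), |d|=7 (t=2); sum(t^3 - t) = 36.
        Var[W] = n(n+1)(2n+1)/24 - sum(t^3-t)/48 = 2310/24 - 36/48 = 95.5.
        z = (W - E[W]) / sqrt(Var[W]) = (17.5 - 27.5) / 9.7724 = -1.0233.
        Two-sided p = 2*Phi(z) = 0.306171.
Step 6: alpha = 0.1. fail to reject H0.

W+ = 17.5, W- = 37.5, W = min = 17.5, p = 0.306171, fail to reject H0.


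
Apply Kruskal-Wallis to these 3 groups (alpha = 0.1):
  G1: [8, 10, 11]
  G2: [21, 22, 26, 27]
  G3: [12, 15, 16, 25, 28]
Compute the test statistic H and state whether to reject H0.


Step 1: Combine all N = 12 observations and assign midranks.
sorted (value, group, rank): (8,G1,1), (10,G1,2), (11,G1,3), (12,G3,4), (15,G3,5), (16,G3,6), (21,G2,7), (22,G2,8), (25,G3,9), (26,G2,10), (27,G2,11), (28,G3,12)
Step 2: Sum ranks within each group.
R_1 = 6 (n_1 = 3)
R_2 = 36 (n_2 = 4)
R_3 = 36 (n_3 = 5)
Step 3: H = 12/(N(N+1)) * sum(R_i^2/n_i) - 3(N+1)
     = 12/(12*13) * (6^2/3 + 36^2/4 + 36^2/5) - 3*13
     = 0.076923 * 595.2 - 39
     = 6.784615.
Step 4: No ties, so H is used without correction.
Step 5: Under H0, H ~ chi^2(2); p-value = 0.033631.
Step 6: alpha = 0.1. reject H0.

H = 6.7846, df = 2, p = 0.033631, reject H0.


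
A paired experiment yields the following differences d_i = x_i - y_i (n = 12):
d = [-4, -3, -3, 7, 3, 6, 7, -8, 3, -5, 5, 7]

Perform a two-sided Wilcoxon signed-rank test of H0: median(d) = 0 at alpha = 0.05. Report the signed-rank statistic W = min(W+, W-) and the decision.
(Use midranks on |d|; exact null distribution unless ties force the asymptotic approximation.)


Step 1: Drop any zero differences (none here) and take |d_i|.
|d| = [4, 3, 3, 7, 3, 6, 7, 8, 3, 5, 5, 7]
Step 2: Midrank |d_i| (ties get averaged ranks).
ranks: |4|->5, |3|->2.5, |3|->2.5, |7|->10, |3|->2.5, |6|->8, |7|->10, |8|->12, |3|->2.5, |5|->6.5, |5|->6.5, |7|->10
Step 3: Attach original signs; sum ranks with positive sign and with negative sign.
W+ = 10 + 2.5 + 8 + 10 + 2.5 + 6.5 + 10 = 49.5
W- = 5 + 2.5 + 2.5 + 12 + 6.5 = 28.5
(Check: W+ + W- = 78 should equal n(n+1)/2 = 78.)
Step 4: Test statistic W = min(W+, W-) = 28.5.
Step 5: Ties in |d|, so use the tie-corrected normal approximation.
        E[W] = n(n+1)/4 = 12*13/4 = 39.
        Tie groups: |d|=3 (t=4), |d|=5 (t=2), |d|=7 (t=3); sum(t^3 - t) = 90.
        Var[W] = n(n+1)(2n+1)/24 - sum(t^3-t)/48 = 3900/24 - 90/48 = 160.625.
        z = (W - E[W]) / sqrt(Var[W]) = (28.5 - 39) / 12.6738 = -0.8285.
        Two-sided p = 2*Phi(z) = 0.407398.
Step 6: alpha = 0.05. fail to reject H0.

W+ = 49.5, W- = 28.5, W = min = 28.5, p = 0.407398, fail to reject H0.


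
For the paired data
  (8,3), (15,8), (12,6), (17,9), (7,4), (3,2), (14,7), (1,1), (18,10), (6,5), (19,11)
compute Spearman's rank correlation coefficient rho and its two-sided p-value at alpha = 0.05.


Step 1: Rank x and y separately (midranks; no ties here).
rank(x): 8->5, 15->8, 12->6, 17->9, 7->4, 3->2, 14->7, 1->1, 18->10, 6->3, 19->11
rank(y): 3->3, 8->8, 6->6, 9->9, 4->4, 2->2, 7->7, 1->1, 10->10, 5->5, 11->11
Step 2: d_i = R_x(i) - R_y(i); compute d_i^2.
  (5-3)^2=4, (8-8)^2=0, (6-6)^2=0, (9-9)^2=0, (4-4)^2=0, (2-2)^2=0, (7-7)^2=0, (1-1)^2=0, (10-10)^2=0, (3-5)^2=4, (11-11)^2=0
sum(d^2) = 8.
Step 3: rho = 1 - 6*8 / (11*(11^2 - 1)) = 1 - 48/1320 = 0.963636.
Step 4: Under H0, t = rho * sqrt((n-2)/(1-rho^2)) = 10.8186 ~ t(9).
Step 5: Two-sided p-value from the t-distribution with 9 df = 0.000002.
Step 6: alpha = 0.05. reject H0.

rho = 0.9636, p = 0.000002, reject H0 at alpha = 0.05.


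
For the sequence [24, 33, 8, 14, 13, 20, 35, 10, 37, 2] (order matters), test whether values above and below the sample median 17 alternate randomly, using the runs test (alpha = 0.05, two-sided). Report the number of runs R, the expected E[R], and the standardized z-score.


Step 1: Compute median = 17; label A = above, B = below.
Labels in order: AABBBAABAB  (n_A = 5, n_B = 5)
Step 2: Count runs R = 6.
Step 3: Under H0 (random ordering), E[R] = 2*n_A*n_B/(n_A+n_B) + 1 = 2*5*5/10 + 1 = 6.0000.
        Var[R] = 2*n_A*n_B*(2*n_A*n_B - n_A - n_B) / ((n_A+n_B)^2 * (n_A+n_B-1)) = 2000/900 = 2.2222.
        SD[R] = 1.4907.
Step 4: R = E[R], so z = 0 with no continuity correction.
Step 5: Two-sided p-value via normal approximation = 2*(1 - Phi(|z|)) = 1.000000.
Step 6: alpha = 0.05. fail to reject H0.

R = 6, z = 0.0000, p = 1.000000, fail to reject H0.


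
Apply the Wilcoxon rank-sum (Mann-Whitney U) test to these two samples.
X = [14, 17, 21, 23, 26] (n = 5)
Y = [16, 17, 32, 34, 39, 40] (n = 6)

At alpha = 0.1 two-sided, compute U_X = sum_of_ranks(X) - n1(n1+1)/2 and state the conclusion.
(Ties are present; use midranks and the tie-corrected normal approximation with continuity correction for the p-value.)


Step 1: Combine and sort all 11 observations; assign midranks.
sorted (value, group): (14,X), (16,Y), (17,X), (17,Y), (21,X), (23,X), (26,X), (32,Y), (34,Y), (39,Y), (40,Y)
ranks: 14->1, 16->2, 17->3.5, 17->3.5, 21->5, 23->6, 26->7, 32->8, 34->9, 39->10, 40->11
Step 2: Rank sum for X: R1 = 1 + 3.5 + 5 + 6 + 7 = 22.5.
Step 3: U_X = R1 - n1(n1+1)/2 = 22.5 - 5*6/2 = 22.5 - 15 = 7.5.
       U_Y = n1*n2 - U_X = 30 - 7.5 = 22.5.
Step 4: Ties are present, so use the tie-corrected normal approximation (with continuity correction) for the p-value.
Step 5: p-value = 0.200217; compare to alpha = 0.1. fail to reject H0.

U_X = 7.5, p = 0.200217, fail to reject H0 at alpha = 0.1.


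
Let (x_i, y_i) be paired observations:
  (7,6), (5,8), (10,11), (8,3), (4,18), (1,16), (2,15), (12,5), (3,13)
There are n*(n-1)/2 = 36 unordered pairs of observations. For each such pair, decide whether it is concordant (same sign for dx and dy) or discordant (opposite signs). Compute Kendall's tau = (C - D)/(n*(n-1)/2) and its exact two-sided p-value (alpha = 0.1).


Step 1: Enumerate the 36 unordered pairs (i,j) with i<j and classify each by sign(x_j-x_i) * sign(y_j-y_i).
  (1,2):dx=-2,dy=+2->D; (1,3):dx=+3,dy=+5->C; (1,4):dx=+1,dy=-3->D; (1,5):dx=-3,dy=+12->D
  (1,6):dx=-6,dy=+10->D; (1,7):dx=-5,dy=+9->D; (1,8):dx=+5,dy=-1->D; (1,9):dx=-4,dy=+7->D
  (2,3):dx=+5,dy=+3->C; (2,4):dx=+3,dy=-5->D; (2,5):dx=-1,dy=+10->D; (2,6):dx=-4,dy=+8->D
  (2,7):dx=-3,dy=+7->D; (2,8):dx=+7,dy=-3->D; (2,9):dx=-2,dy=+5->D; (3,4):dx=-2,dy=-8->C
  (3,5):dx=-6,dy=+7->D; (3,6):dx=-9,dy=+5->D; (3,7):dx=-8,dy=+4->D; (3,8):dx=+2,dy=-6->D
  (3,9):dx=-7,dy=+2->D; (4,5):dx=-4,dy=+15->D; (4,6):dx=-7,dy=+13->D; (4,7):dx=-6,dy=+12->D
  (4,8):dx=+4,dy=+2->C; (4,9):dx=-5,dy=+10->D; (5,6):dx=-3,dy=-2->C; (5,7):dx=-2,dy=-3->C
  (5,8):dx=+8,dy=-13->D; (5,9):dx=-1,dy=-5->C; (6,7):dx=+1,dy=-1->D; (6,8):dx=+11,dy=-11->D
  (6,9):dx=+2,dy=-3->D; (7,8):dx=+10,dy=-10->D; (7,9):dx=+1,dy=-2->D; (8,9):dx=-9,dy=+8->D
Step 2: C = 7, D = 29, total pairs = 36.
Step 3: tau = (C - D)/(n(n-1)/2) = (7 - 29)/36 = -0.611111.
Step 4: Exact two-sided p-value (enumerate n! = 362880 permutations of y under H0): p = 0.024741.
Step 5: alpha = 0.1. reject H0.

tau_b = -0.6111 (C=7, D=29), p = 0.024741, reject H0.


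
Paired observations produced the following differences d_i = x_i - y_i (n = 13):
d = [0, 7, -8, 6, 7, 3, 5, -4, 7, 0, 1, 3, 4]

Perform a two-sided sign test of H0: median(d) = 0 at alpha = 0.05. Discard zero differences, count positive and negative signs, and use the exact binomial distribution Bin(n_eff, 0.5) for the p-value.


Step 1: Discard zero differences. Original n = 13; n_eff = number of nonzero differences = 11.
Nonzero differences (with sign): +7, -8, +6, +7, +3, +5, -4, +7, +1, +3, +4
Step 2: Count signs: positive = 9, negative = 2.
Step 3: Under H0: P(positive) = 0.5, so the number of positives S ~ Bin(11, 0.5).
Step 4: Two-sided exact p-value = sum of Bin(11,0.5) probabilities at or below the observed probability = 0.065430.
Step 5: alpha = 0.05. fail to reject H0.

n_eff = 11, pos = 9, neg = 2, p = 0.065430, fail to reject H0.


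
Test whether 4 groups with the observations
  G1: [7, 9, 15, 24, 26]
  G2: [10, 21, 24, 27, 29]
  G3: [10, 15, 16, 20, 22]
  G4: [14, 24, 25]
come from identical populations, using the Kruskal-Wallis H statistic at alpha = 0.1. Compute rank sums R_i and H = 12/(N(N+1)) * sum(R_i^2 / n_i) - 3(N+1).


Step 1: Combine all N = 18 observations and assign midranks.
sorted (value, group, rank): (7,G1,1), (9,G1,2), (10,G2,3.5), (10,G3,3.5), (14,G4,5), (15,G1,6.5), (15,G3,6.5), (16,G3,8), (20,G3,9), (21,G2,10), (22,G3,11), (24,G1,13), (24,G2,13), (24,G4,13), (25,G4,15), (26,G1,16), (27,G2,17), (29,G2,18)
Step 2: Sum ranks within each group.
R_1 = 38.5 (n_1 = 5)
R_2 = 61.5 (n_2 = 5)
R_3 = 38 (n_3 = 5)
R_4 = 33 (n_4 = 3)
Step 3: H = 12/(N(N+1)) * sum(R_i^2/n_i) - 3(N+1)
     = 12/(18*19) * (38.5^2/5 + 61.5^2/5 + 38^2/5 + 33^2/3) - 3*19
     = 0.035088 * 1704.7 - 57
     = 2.814035.
Step 4: Ties present; correction factor C = 1 - 36/(18^3 - 18) = 0.993808. Corrected H = 2.814035 / 0.993808 = 2.831568.
Step 5: Under H0, H ~ chi^2(3); p-value = 0.418330.
Step 6: alpha = 0.1. fail to reject H0.

H = 2.8316, df = 3, p = 0.418330, fail to reject H0.


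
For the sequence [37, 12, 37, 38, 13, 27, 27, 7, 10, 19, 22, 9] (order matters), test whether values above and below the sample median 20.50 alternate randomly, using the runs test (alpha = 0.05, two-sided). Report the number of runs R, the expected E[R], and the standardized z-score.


Step 1: Compute median = 20.50; label A = above, B = below.
Labels in order: ABAABAABBBAB  (n_A = 6, n_B = 6)
Step 2: Count runs R = 8.
Step 3: Under H0 (random ordering), E[R] = 2*n_A*n_B/(n_A+n_B) + 1 = 2*6*6/12 + 1 = 7.0000.
        Var[R] = 2*n_A*n_B*(2*n_A*n_B - n_A - n_B) / ((n_A+n_B)^2 * (n_A+n_B-1)) = 4320/1584 = 2.7273.
        SD[R] = 1.6514.
Step 4: Continuity-corrected z = (R - 0.5 - E[R]) / SD[R] = (8 - 0.5 - 7.0000) / 1.6514 = 0.3028.
Step 5: Two-sided p-value via normal approximation = 2*(1 - Phi(|z|)) = 0.762069.
Step 6: alpha = 0.05. fail to reject H0.

R = 8, z = 0.3028, p = 0.762069, fail to reject H0.


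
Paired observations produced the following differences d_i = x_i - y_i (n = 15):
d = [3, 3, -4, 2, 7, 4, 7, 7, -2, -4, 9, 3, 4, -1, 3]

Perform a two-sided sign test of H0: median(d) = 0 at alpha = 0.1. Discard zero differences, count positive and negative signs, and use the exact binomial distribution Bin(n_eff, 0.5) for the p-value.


Step 1: Discard zero differences. Original n = 15; n_eff = number of nonzero differences = 15.
Nonzero differences (with sign): +3, +3, -4, +2, +7, +4, +7, +7, -2, -4, +9, +3, +4, -1, +3
Step 2: Count signs: positive = 11, negative = 4.
Step 3: Under H0: P(positive) = 0.5, so the number of positives S ~ Bin(15, 0.5).
Step 4: Two-sided exact p-value = sum of Bin(15,0.5) probabilities at or below the observed probability = 0.118469.
Step 5: alpha = 0.1. fail to reject H0.

n_eff = 15, pos = 11, neg = 4, p = 0.118469, fail to reject H0.


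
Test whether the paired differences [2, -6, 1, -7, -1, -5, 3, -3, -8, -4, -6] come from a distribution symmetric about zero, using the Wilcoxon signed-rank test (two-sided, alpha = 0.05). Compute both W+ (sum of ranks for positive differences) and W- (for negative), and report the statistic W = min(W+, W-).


Step 1: Drop any zero differences (none here) and take |d_i|.
|d| = [2, 6, 1, 7, 1, 5, 3, 3, 8, 4, 6]
Step 2: Midrank |d_i| (ties get averaged ranks).
ranks: |2|->3, |6|->8.5, |1|->1.5, |7|->10, |1|->1.5, |5|->7, |3|->4.5, |3|->4.5, |8|->11, |4|->6, |6|->8.5
Step 3: Attach original signs; sum ranks with positive sign and with negative sign.
W+ = 3 + 1.5 + 4.5 = 9
W- = 8.5 + 10 + 1.5 + 7 + 4.5 + 11 + 6 + 8.5 = 57
(Check: W+ + W- = 66 should equal n(n+1)/2 = 66.)
Step 4: Test statistic W = min(W+, W-) = 9.
Step 5: Ties in |d|, so use the tie-corrected normal approximation.
        E[W] = n(n+1)/4 = 11*12/4 = 33.
        Tie groups: |d|=1 (t=2), |d|=3 (t=2), |d|=6 (t=2); sum(t^3 - t) = 18.
        Var[W] = n(n+1)(2n+1)/24 - sum(t^3-t)/48 = 3036/24 - 18/48 = 126.125.
        z = (W - E[W]) / sqrt(Var[W]) = (9 - 33) / 11.2305 = -2.1370.
        Two-sided p = 2*Phi(z) = 0.032596.
Step 6: alpha = 0.05. reject H0.

W+ = 9, W- = 57, W = min = 9, p = 0.032596, reject H0.


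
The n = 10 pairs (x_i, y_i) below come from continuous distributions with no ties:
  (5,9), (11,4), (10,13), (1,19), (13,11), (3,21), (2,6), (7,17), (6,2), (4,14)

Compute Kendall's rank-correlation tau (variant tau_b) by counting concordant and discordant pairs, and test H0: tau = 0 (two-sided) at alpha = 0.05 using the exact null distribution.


Step 1: Enumerate the 45 unordered pairs (i,j) with i<j and classify each by sign(x_j-x_i) * sign(y_j-y_i).
  (1,2):dx=+6,dy=-5->D; (1,3):dx=+5,dy=+4->C; (1,4):dx=-4,dy=+10->D; (1,5):dx=+8,dy=+2->C
  (1,6):dx=-2,dy=+12->D; (1,7):dx=-3,dy=-3->C; (1,8):dx=+2,dy=+8->C; (1,9):dx=+1,dy=-7->D
  (1,10):dx=-1,dy=+5->D; (2,3):dx=-1,dy=+9->D; (2,4):dx=-10,dy=+15->D; (2,5):dx=+2,dy=+7->C
  (2,6):dx=-8,dy=+17->D; (2,7):dx=-9,dy=+2->D; (2,8):dx=-4,dy=+13->D; (2,9):dx=-5,dy=-2->C
  (2,10):dx=-7,dy=+10->D; (3,4):dx=-9,dy=+6->D; (3,5):dx=+3,dy=-2->D; (3,6):dx=-7,dy=+8->D
  (3,7):dx=-8,dy=-7->C; (3,8):dx=-3,dy=+4->D; (3,9):dx=-4,dy=-11->C; (3,10):dx=-6,dy=+1->D
  (4,5):dx=+12,dy=-8->D; (4,6):dx=+2,dy=+2->C; (4,7):dx=+1,dy=-13->D; (4,8):dx=+6,dy=-2->D
  (4,9):dx=+5,dy=-17->D; (4,10):dx=+3,dy=-5->D; (5,6):dx=-10,dy=+10->D; (5,7):dx=-11,dy=-5->C
  (5,8):dx=-6,dy=+6->D; (5,9):dx=-7,dy=-9->C; (5,10):dx=-9,dy=+3->D; (6,7):dx=-1,dy=-15->C
  (6,8):dx=+4,dy=-4->D; (6,9):dx=+3,dy=-19->D; (6,10):dx=+1,dy=-7->D; (7,8):dx=+5,dy=+11->C
  (7,9):dx=+4,dy=-4->D; (7,10):dx=+2,dy=+8->C; (8,9):dx=-1,dy=-15->C; (8,10):dx=-3,dy=-3->C
  (9,10):dx=-2,dy=+12->D
Step 2: C = 16, D = 29, total pairs = 45.
Step 3: tau = (C - D)/(n(n-1)/2) = (16 - 29)/45 = -0.288889.
Step 4: Exact two-sided p-value (enumerate n! = 3628800 permutations of y under H0): p = 0.291248.
Step 5: alpha = 0.05. fail to reject H0.

tau_b = -0.2889 (C=16, D=29), p = 0.291248, fail to reject H0.


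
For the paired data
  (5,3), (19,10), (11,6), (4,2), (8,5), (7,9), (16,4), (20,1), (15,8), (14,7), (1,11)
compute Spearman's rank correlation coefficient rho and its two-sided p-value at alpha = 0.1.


Step 1: Rank x and y separately (midranks; no ties here).
rank(x): 5->3, 19->10, 11->6, 4->2, 8->5, 7->4, 16->9, 20->11, 15->8, 14->7, 1->1
rank(y): 3->3, 10->10, 6->6, 2->2, 5->5, 9->9, 4->4, 1->1, 8->8, 7->7, 11->11
Step 2: d_i = R_x(i) - R_y(i); compute d_i^2.
  (3-3)^2=0, (10-10)^2=0, (6-6)^2=0, (2-2)^2=0, (5-5)^2=0, (4-9)^2=25, (9-4)^2=25, (11-1)^2=100, (8-8)^2=0, (7-7)^2=0, (1-11)^2=100
sum(d^2) = 250.
Step 3: rho = 1 - 6*250 / (11*(11^2 - 1)) = 1 - 1500/1320 = -0.136364.
Step 4: Under H0, t = rho * sqrt((n-2)/(1-rho^2)) = -0.4129 ~ t(9).
Step 5: Two-sided p-value from the t-distribution with 9 df = 0.689309.
Step 6: alpha = 0.1. fail to reject H0.

rho = -0.1364, p = 0.689309, fail to reject H0 at alpha = 0.1.


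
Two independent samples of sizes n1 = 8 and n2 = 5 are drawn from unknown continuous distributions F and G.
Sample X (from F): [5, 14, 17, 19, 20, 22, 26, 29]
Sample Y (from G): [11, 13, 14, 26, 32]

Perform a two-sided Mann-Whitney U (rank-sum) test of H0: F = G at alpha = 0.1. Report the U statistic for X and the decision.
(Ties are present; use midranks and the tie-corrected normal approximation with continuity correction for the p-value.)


Step 1: Combine and sort all 13 observations; assign midranks.
sorted (value, group): (5,X), (11,Y), (13,Y), (14,X), (14,Y), (17,X), (19,X), (20,X), (22,X), (26,X), (26,Y), (29,X), (32,Y)
ranks: 5->1, 11->2, 13->3, 14->4.5, 14->4.5, 17->6, 19->7, 20->8, 22->9, 26->10.5, 26->10.5, 29->12, 32->13
Step 2: Rank sum for X: R1 = 1 + 4.5 + 6 + 7 + 8 + 9 + 10.5 + 12 = 58.
Step 3: U_X = R1 - n1(n1+1)/2 = 58 - 8*9/2 = 58 - 36 = 22.
       U_Y = n1*n2 - U_X = 40 - 22 = 18.
Step 4: Ties are present, so use the tie-corrected normal approximation (with continuity correction) for the p-value.
Step 5: p-value = 0.825728; compare to alpha = 0.1. fail to reject H0.

U_X = 22, p = 0.825728, fail to reject H0 at alpha = 0.1.


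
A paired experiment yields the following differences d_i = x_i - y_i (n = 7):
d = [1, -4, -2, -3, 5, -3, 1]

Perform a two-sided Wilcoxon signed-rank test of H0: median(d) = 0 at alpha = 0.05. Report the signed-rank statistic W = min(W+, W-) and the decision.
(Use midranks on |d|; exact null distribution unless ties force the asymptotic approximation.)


Step 1: Drop any zero differences (none here) and take |d_i|.
|d| = [1, 4, 2, 3, 5, 3, 1]
Step 2: Midrank |d_i| (ties get averaged ranks).
ranks: |1|->1.5, |4|->6, |2|->3, |3|->4.5, |5|->7, |3|->4.5, |1|->1.5
Step 3: Attach original signs; sum ranks with positive sign and with negative sign.
W+ = 1.5 + 7 + 1.5 = 10
W- = 6 + 3 + 4.5 + 4.5 = 18
(Check: W+ + W- = 28 should equal n(n+1)/2 = 28.)
Step 4: Test statistic W = min(W+, W-) = 10.
Step 5: Ties in |d|, so use the tie-corrected normal approximation.
        E[W] = n(n+1)/4 = 7*8/4 = 14.
        Tie groups: |d|=1 (t=2), |d|=3 (t=2); sum(t^3 - t) = 12.
        Var[W] = n(n+1)(2n+1)/24 - sum(t^3-t)/48 = 840/24 - 12/48 = 34.75.
        z = (W - E[W]) / sqrt(Var[W]) = (10 - 14) / 5.8949 = -0.6786.
        Two-sided p = 2*Phi(z) = 0.497422.
Step 6: alpha = 0.05. fail to reject H0.

W+ = 10, W- = 18, W = min = 10, p = 0.497422, fail to reject H0.


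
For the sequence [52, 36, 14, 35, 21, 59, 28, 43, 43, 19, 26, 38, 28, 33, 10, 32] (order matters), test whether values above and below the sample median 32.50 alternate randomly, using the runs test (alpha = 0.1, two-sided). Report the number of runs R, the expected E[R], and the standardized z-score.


Step 1: Compute median = 32.50; label A = above, B = below.
Labels in order: AABABABAABBABABB  (n_A = 8, n_B = 8)
Step 2: Count runs R = 12.
Step 3: Under H0 (random ordering), E[R] = 2*n_A*n_B/(n_A+n_B) + 1 = 2*8*8/16 + 1 = 9.0000.
        Var[R] = 2*n_A*n_B*(2*n_A*n_B - n_A - n_B) / ((n_A+n_B)^2 * (n_A+n_B-1)) = 14336/3840 = 3.7333.
        SD[R] = 1.9322.
Step 4: Continuity-corrected z = (R - 0.5 - E[R]) / SD[R] = (12 - 0.5 - 9.0000) / 1.9322 = 1.2939.
Step 5: Two-sided p-value via normal approximation = 2*(1 - Phi(|z|)) = 0.195709.
Step 6: alpha = 0.1. fail to reject H0.

R = 12, z = 1.2939, p = 0.195709, fail to reject H0.


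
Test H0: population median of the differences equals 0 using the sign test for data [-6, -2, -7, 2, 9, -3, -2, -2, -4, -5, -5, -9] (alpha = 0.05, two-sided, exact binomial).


Step 1: Discard zero differences. Original n = 12; n_eff = number of nonzero differences = 12.
Nonzero differences (with sign): -6, -2, -7, +2, +9, -3, -2, -2, -4, -5, -5, -9
Step 2: Count signs: positive = 2, negative = 10.
Step 3: Under H0: P(positive) = 0.5, so the number of positives S ~ Bin(12, 0.5).
Step 4: Two-sided exact p-value = sum of Bin(12,0.5) probabilities at or below the observed probability = 0.038574.
Step 5: alpha = 0.05. reject H0.

n_eff = 12, pos = 2, neg = 10, p = 0.038574, reject H0.


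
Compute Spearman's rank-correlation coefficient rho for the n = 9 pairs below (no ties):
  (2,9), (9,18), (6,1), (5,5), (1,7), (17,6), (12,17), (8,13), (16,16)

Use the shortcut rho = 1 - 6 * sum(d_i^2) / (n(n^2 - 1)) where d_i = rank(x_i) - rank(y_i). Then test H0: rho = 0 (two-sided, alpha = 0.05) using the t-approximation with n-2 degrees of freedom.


Step 1: Rank x and y separately (midranks; no ties here).
rank(x): 2->2, 9->6, 6->4, 5->3, 1->1, 17->9, 12->7, 8->5, 16->8
rank(y): 9->5, 18->9, 1->1, 5->2, 7->4, 6->3, 17->8, 13->6, 16->7
Step 2: d_i = R_x(i) - R_y(i); compute d_i^2.
  (2-5)^2=9, (6-9)^2=9, (4-1)^2=9, (3-2)^2=1, (1-4)^2=9, (9-3)^2=36, (7-8)^2=1, (5-6)^2=1, (8-7)^2=1
sum(d^2) = 76.
Step 3: rho = 1 - 6*76 / (9*(9^2 - 1)) = 1 - 456/720 = 0.366667.
Step 4: Under H0, t = rho * sqrt((n-2)/(1-rho^2)) = 1.0427 ~ t(7).
Step 5: Two-sided p-value from the t-distribution with 7 df = 0.331740.
Step 6: alpha = 0.05. fail to reject H0.

rho = 0.3667, p = 0.331740, fail to reject H0 at alpha = 0.05.


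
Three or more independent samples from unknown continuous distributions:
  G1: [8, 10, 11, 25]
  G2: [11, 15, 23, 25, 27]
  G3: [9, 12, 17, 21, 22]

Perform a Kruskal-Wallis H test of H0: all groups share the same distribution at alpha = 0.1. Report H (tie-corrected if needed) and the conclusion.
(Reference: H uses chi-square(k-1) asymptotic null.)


Step 1: Combine all N = 14 observations and assign midranks.
sorted (value, group, rank): (8,G1,1), (9,G3,2), (10,G1,3), (11,G1,4.5), (11,G2,4.5), (12,G3,6), (15,G2,7), (17,G3,8), (21,G3,9), (22,G3,10), (23,G2,11), (25,G1,12.5), (25,G2,12.5), (27,G2,14)
Step 2: Sum ranks within each group.
R_1 = 21 (n_1 = 4)
R_2 = 49 (n_2 = 5)
R_3 = 35 (n_3 = 5)
Step 3: H = 12/(N(N+1)) * sum(R_i^2/n_i) - 3(N+1)
     = 12/(14*15) * (21^2/4 + 49^2/5 + 35^2/5) - 3*15
     = 0.057143 * 835.45 - 45
     = 2.740000.
Step 4: Ties present; correction factor C = 1 - 12/(14^3 - 14) = 0.995604. Corrected H = 2.740000 / 0.995604 = 2.752097.
Step 5: Under H0, H ~ chi^2(2); p-value = 0.252575.
Step 6: alpha = 0.1. fail to reject H0.

H = 2.7521, df = 2, p = 0.252575, fail to reject H0.


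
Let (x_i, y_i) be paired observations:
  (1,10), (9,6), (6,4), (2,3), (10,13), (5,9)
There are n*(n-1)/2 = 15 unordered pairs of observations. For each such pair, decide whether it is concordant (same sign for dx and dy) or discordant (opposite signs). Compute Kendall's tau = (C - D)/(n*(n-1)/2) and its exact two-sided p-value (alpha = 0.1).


Step 1: Enumerate the 15 unordered pairs (i,j) with i<j and classify each by sign(x_j-x_i) * sign(y_j-y_i).
  (1,2):dx=+8,dy=-4->D; (1,3):dx=+5,dy=-6->D; (1,4):dx=+1,dy=-7->D; (1,5):dx=+9,dy=+3->C
  (1,6):dx=+4,dy=-1->D; (2,3):dx=-3,dy=-2->C; (2,4):dx=-7,dy=-3->C; (2,5):dx=+1,dy=+7->C
  (2,6):dx=-4,dy=+3->D; (3,4):dx=-4,dy=-1->C; (3,5):dx=+4,dy=+9->C; (3,6):dx=-1,dy=+5->D
  (4,5):dx=+8,dy=+10->C; (4,6):dx=+3,dy=+6->C; (5,6):dx=-5,dy=-4->C
Step 2: C = 9, D = 6, total pairs = 15.
Step 3: tau = (C - D)/(n(n-1)/2) = (9 - 6)/15 = 0.200000.
Step 4: Exact two-sided p-value (enumerate n! = 720 permutations of y under H0): p = 0.719444.
Step 5: alpha = 0.1. fail to reject H0.

tau_b = 0.2000 (C=9, D=6), p = 0.719444, fail to reject H0.


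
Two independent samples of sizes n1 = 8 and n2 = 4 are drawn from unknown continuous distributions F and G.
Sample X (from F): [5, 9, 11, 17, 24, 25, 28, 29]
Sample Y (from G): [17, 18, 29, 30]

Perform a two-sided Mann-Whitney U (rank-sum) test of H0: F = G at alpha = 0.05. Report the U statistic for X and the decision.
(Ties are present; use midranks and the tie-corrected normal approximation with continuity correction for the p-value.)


Step 1: Combine and sort all 12 observations; assign midranks.
sorted (value, group): (5,X), (9,X), (11,X), (17,X), (17,Y), (18,Y), (24,X), (25,X), (28,X), (29,X), (29,Y), (30,Y)
ranks: 5->1, 9->2, 11->3, 17->4.5, 17->4.5, 18->6, 24->7, 25->8, 28->9, 29->10.5, 29->10.5, 30->12
Step 2: Rank sum for X: R1 = 1 + 2 + 3 + 4.5 + 7 + 8 + 9 + 10.5 = 45.
Step 3: U_X = R1 - n1(n1+1)/2 = 45 - 8*9/2 = 45 - 36 = 9.
       U_Y = n1*n2 - U_X = 32 - 9 = 23.
Step 4: Ties are present, so use the tie-corrected normal approximation (with continuity correction) for the p-value.
Step 5: p-value = 0.267926; compare to alpha = 0.05. fail to reject H0.

U_X = 9, p = 0.267926, fail to reject H0 at alpha = 0.05.


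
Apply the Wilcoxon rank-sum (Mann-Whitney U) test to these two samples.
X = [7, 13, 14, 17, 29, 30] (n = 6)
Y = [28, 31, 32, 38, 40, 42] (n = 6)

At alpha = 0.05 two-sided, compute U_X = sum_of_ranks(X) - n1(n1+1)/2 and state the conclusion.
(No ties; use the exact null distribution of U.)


Step 1: Combine and sort all 12 observations; assign midranks.
sorted (value, group): (7,X), (13,X), (14,X), (17,X), (28,Y), (29,X), (30,X), (31,Y), (32,Y), (38,Y), (40,Y), (42,Y)
ranks: 7->1, 13->2, 14->3, 17->4, 28->5, 29->6, 30->7, 31->8, 32->9, 38->10, 40->11, 42->12
Step 2: Rank sum for X: R1 = 1 + 2 + 3 + 4 + 6 + 7 = 23.
Step 3: U_X = R1 - n1(n1+1)/2 = 23 - 6*7/2 = 23 - 21 = 2.
       U_Y = n1*n2 - U_X = 36 - 2 = 34.
Step 4: No ties, so the exact null distribution of U (based on enumerating the C(12,6) = 924 equally likely rank assignments) gives the two-sided p-value.
Step 5: p-value = 0.008658; compare to alpha = 0.05. reject H0.

U_X = 2, p = 0.008658, reject H0 at alpha = 0.05.


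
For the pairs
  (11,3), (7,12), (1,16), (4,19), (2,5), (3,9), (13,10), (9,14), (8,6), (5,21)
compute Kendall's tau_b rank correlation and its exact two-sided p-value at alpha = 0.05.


Step 1: Enumerate the 45 unordered pairs (i,j) with i<j and classify each by sign(x_j-x_i) * sign(y_j-y_i).
  (1,2):dx=-4,dy=+9->D; (1,3):dx=-10,dy=+13->D; (1,4):dx=-7,dy=+16->D; (1,5):dx=-9,dy=+2->D
  (1,6):dx=-8,dy=+6->D; (1,7):dx=+2,dy=+7->C; (1,8):dx=-2,dy=+11->D; (1,9):dx=-3,dy=+3->D
  (1,10):dx=-6,dy=+18->D; (2,3):dx=-6,dy=+4->D; (2,4):dx=-3,dy=+7->D; (2,5):dx=-5,dy=-7->C
  (2,6):dx=-4,dy=-3->C; (2,7):dx=+6,dy=-2->D; (2,8):dx=+2,dy=+2->C; (2,9):dx=+1,dy=-6->D
  (2,10):dx=-2,dy=+9->D; (3,4):dx=+3,dy=+3->C; (3,5):dx=+1,dy=-11->D; (3,6):dx=+2,dy=-7->D
  (3,7):dx=+12,dy=-6->D; (3,8):dx=+8,dy=-2->D; (3,9):dx=+7,dy=-10->D; (3,10):dx=+4,dy=+5->C
  (4,5):dx=-2,dy=-14->C; (4,6):dx=-1,dy=-10->C; (4,7):dx=+9,dy=-9->D; (4,8):dx=+5,dy=-5->D
  (4,9):dx=+4,dy=-13->D; (4,10):dx=+1,dy=+2->C; (5,6):dx=+1,dy=+4->C; (5,7):dx=+11,dy=+5->C
  (5,8):dx=+7,dy=+9->C; (5,9):dx=+6,dy=+1->C; (5,10):dx=+3,dy=+16->C; (6,7):dx=+10,dy=+1->C
  (6,8):dx=+6,dy=+5->C; (6,9):dx=+5,dy=-3->D; (6,10):dx=+2,dy=+12->C; (7,8):dx=-4,dy=+4->D
  (7,9):dx=-5,dy=-4->C; (7,10):dx=-8,dy=+11->D; (8,9):dx=-1,dy=-8->C; (8,10):dx=-4,dy=+7->D
  (9,10):dx=-3,dy=+15->D
Step 2: C = 19, D = 26, total pairs = 45.
Step 3: tau = (C - D)/(n(n-1)/2) = (19 - 26)/45 = -0.155556.
Step 4: Exact two-sided p-value (enumerate n! = 3628800 permutations of y under H0): p = 0.600654.
Step 5: alpha = 0.05. fail to reject H0.

tau_b = -0.1556 (C=19, D=26), p = 0.600654, fail to reject H0.
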